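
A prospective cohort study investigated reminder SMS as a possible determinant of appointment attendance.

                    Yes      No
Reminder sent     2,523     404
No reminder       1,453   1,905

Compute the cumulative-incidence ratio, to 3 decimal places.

Cells: a = 2523, b = 404, c = 1453, d = 1905.
Risk in exposed = 2523/2927 = 0.86197; risk in unexposed = 1453/3358 = 0.43270.
RR = 0.86197 / 0.43270 = 1.99209
The risk among the exposed is 1.99 times that among the unexposed.

1.992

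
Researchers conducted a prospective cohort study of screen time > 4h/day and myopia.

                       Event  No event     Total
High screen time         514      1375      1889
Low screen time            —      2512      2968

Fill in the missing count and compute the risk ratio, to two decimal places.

1.77

The missing cell is in the unexposed row: 2968 − 2512 = 456.
So a = 514, b = 1375, c = 456, d = 2512.
RR = [a/(a+b)] / [c/(c+d)] = (514/1889) / (456/2968) = 0.27210/0.15364 = 1.77105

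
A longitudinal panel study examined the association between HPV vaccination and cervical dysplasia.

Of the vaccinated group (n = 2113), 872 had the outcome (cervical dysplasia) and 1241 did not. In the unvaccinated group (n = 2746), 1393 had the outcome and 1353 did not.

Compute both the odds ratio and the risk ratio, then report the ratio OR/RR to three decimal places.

From the description: a = 872, b = 1241, c = 1393, d = 1353.
OR = (872·1353)/(1241·1393) = 1179816/1728713 = 0.68248
Risk in exposed = 872/2113 = 0.41268; risk in unexposed = 1393/2746 = 0.50728; RR = 0.81352
OR/RR = 0.68248 / 0.81352 = 0.83893
The outcome is not rare, so the OR lies further from 1 than the RR.

0.839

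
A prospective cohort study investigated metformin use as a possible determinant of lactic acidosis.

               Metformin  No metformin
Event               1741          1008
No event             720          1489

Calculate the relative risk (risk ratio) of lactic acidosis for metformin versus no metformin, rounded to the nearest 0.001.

1.752

Reading the table with exposure as columns: a = 1741 (Metformin, case), b = 720 (Metformin, non-case), c = 1008 (No metformin, case), d = 1489.
Risk in exposed = 1741/2461 = 0.70744; risk in unexposed = 1008/2497 = 0.40368.
RR = 0.70744 / 0.40368 = 1.75245
The risk among the exposed is 1.75 times that among the unexposed.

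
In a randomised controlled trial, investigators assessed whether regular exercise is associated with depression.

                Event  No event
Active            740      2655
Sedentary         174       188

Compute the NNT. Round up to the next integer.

4

Risk in treated group = 740/3395 = 0.21797; risk in control = 174/362 = 0.48066.
Absolute risk reduction = 0.48066 − 0.21797 = 0.26270
NNT = 1 / ARR = 1 / 0.26270 = 3.807 → round up → 4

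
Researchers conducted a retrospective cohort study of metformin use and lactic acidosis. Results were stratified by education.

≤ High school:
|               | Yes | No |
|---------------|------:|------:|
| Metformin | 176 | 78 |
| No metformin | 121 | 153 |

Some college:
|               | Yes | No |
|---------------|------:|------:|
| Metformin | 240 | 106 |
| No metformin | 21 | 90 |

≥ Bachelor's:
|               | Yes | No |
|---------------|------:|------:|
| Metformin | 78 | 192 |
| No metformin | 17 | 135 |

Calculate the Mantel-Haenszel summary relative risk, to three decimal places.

RR_MH = Σ(aᵢ·n₀ᵢ/nᵢ) / Σ(cᵢ·n₁ᵢ/nᵢ), with n₁ᵢ = aᵢ+bᵢ (exposed), n₀ᵢ = cᵢ+dᵢ (unexposed), nᵢ = n₁ᵢ+n₀ᵢ.
Stratum 1 (≤ High school): n₁ = 254, n₀ = 274, n = 528; a·n₀/n = 176·274/528 = 91.3333; c·n₁/n = 121·254/528 = 58.2083
Stratum 2 (Some college): n₁ = 346, n₀ = 111, n = 457; a·n₀/n = 240·111/457 = 58.2932; c·n₁/n = 21·346/457 = 15.8993
Stratum 3 (≥ Bachelor's): n₁ = 270, n₀ = 152, n = 422; a·n₀/n = 78·152/422 = 28.0948; c·n₁/n = 17·270/422 = 10.8768
RR_MH = (91.3333 + 58.2932 + 28.0948) / (58.2083 + 15.8993 + 10.8768) = 177.7213 / 84.9845 = 2.09122

2.091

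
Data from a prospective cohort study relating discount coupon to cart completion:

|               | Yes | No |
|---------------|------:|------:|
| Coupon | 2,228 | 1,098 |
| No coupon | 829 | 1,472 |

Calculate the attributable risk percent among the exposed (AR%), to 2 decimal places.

Cells: a = 2228, b = 1098, c = 829, d = 1472.
Risk in exposed = 2228/3326 = 0.66987; risk in unexposed = 829/2301 = 0.36028.
RR = 0.66987/0.36028 = 1.85932
AR% = (RR − 1)/RR × 100 = (1.85932 − 1)/1.85932 × 100 = 46.2170%

46.22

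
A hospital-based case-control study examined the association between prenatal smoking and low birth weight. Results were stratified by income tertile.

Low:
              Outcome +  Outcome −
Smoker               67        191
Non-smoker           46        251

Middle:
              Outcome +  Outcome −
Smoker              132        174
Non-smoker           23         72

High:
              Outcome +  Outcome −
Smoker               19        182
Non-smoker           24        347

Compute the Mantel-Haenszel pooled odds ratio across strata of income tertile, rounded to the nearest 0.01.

OR_MH = Σ(aᵢdᵢ/nᵢ) / Σ(bᵢcᵢ/nᵢ), where nᵢ is the stratum total.
Stratum 1 (Low): n = 555; a·d/n = 67·251/555 = 30.3009; b·c/n = 191·46/555 = 15.8306
Stratum 2 (Middle): n = 401; a·d/n = 132·72/401 = 23.7007; b·c/n = 174·23/401 = 9.9800
Stratum 3 (High): n = 572; a·d/n = 19·347/572 = 11.5262; b·c/n = 182·24/572 = 7.6364
OR_MH = (30.3009 + 23.7007 + 11.5262) / (15.8306 + 9.9800 + 7.6364) = 65.5279 / 33.4470 = 1.95915

1.96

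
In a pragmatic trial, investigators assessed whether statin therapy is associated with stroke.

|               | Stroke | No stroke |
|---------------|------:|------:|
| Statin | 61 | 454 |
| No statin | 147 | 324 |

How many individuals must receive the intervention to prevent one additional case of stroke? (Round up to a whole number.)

Risk in treated group = 61/515 = 0.11845; risk in control = 147/471 = 0.31210.
Absolute risk reduction = 0.31210 − 0.11845 = 0.19366
NNT = 1 / ARR = 1 / 0.19366 = 5.164 → round up → 6

6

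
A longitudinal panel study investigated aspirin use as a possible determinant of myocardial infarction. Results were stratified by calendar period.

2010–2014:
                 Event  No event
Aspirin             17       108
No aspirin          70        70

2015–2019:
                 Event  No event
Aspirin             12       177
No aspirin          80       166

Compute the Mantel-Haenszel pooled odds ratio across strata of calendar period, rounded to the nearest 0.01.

0.15

OR_MH = Σ(aᵢdᵢ/nᵢ) / Σ(bᵢcᵢ/nᵢ), where nᵢ is the stratum total.
Stratum 1 (2010–2014): n = 265; a·d/n = 17·70/265 = 4.4906; b·c/n = 108·70/265 = 28.5283
Stratum 2 (2015–2019): n = 435; a·d/n = 12·166/435 = 4.5793; b·c/n = 177·80/435 = 32.5517
OR_MH = (4.4906 + 4.5793) / (28.5283 + 32.5517) = 9.0699 / 61.0800 = 0.14849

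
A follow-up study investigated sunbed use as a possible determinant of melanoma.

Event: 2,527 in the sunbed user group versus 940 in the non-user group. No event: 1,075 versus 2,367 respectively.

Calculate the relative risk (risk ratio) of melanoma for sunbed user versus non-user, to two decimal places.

2.47

From the description: a = 2527, b = 1075, c = 940, d = 2367.
Risk in exposed = 2527/3602 = 0.70155; risk in unexposed = 940/3307 = 0.28425.
RR = 0.70155 / 0.28425 = 2.46813
The risk among the exposed is 2.47 times that among the unexposed.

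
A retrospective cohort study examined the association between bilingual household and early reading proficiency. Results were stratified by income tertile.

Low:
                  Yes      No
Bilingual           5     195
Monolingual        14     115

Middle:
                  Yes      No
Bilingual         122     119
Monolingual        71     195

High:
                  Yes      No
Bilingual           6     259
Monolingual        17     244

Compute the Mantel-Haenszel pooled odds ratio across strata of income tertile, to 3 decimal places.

1.544

OR_MH = Σ(aᵢdᵢ/nᵢ) / Σ(bᵢcᵢ/nᵢ), where nᵢ is the stratum total.
Stratum 1 (Low): n = 329; a·d/n = 5·115/329 = 1.7477; b·c/n = 195·14/329 = 8.2979
Stratum 2 (Middle): n = 507; a·d/n = 122·195/507 = 46.9231; b·c/n = 119·71/507 = 16.6647
Stratum 3 (High): n = 526; a·d/n = 6·244/526 = 2.7833; b·c/n = 259·17/526 = 8.3707
OR_MH = (1.7477 + 46.9231 + 2.7833) / (8.2979 + 16.6647 + 8.3707) = 51.4541 / 33.3333 = 1.54362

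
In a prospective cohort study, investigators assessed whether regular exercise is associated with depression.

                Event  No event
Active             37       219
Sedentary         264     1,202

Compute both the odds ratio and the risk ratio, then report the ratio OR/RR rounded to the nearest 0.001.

Cells: a = 37, b = 219, c = 264, d = 1202.
OR = (37·1202)/(219·264) = 44474/57816 = 0.76923
Risk in exposed = 37/256 = 0.14453; risk in unexposed = 264/1466 = 0.18008; RR = 0.80259
OR/RR = 0.76923 / 0.80259 = 0.95844
The outcome is not rare, so the OR lies further from 1 than the RR.

0.958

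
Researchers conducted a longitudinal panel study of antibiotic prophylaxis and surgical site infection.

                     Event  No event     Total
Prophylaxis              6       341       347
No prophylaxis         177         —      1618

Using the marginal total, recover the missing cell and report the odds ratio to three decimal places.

0.143

The missing cell is in the unexposed row: 1618 − 177 = 1441.
So a = 6, b = 341, c = 177, d = 1441.
OR = (a·d)/(b·c) = (6 × 1441) / (341 × 177) = 8646 / 60357 = 0.14325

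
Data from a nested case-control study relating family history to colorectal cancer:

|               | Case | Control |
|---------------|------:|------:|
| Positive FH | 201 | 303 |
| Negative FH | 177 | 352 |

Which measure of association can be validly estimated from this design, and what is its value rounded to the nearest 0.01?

Cells: a = 201, b = 303, c = 177, d = 352.
This is a nested case-control study: participants were sampled on outcome status, so risks in the source population cannot be estimated directly — relative risk is not valid here. The odds ratio is the appropriate measure.
OR = (a·d)/(b·c) = (201 × 352) / (303 × 177) = 70752 / 53631 = 1.31924

1.32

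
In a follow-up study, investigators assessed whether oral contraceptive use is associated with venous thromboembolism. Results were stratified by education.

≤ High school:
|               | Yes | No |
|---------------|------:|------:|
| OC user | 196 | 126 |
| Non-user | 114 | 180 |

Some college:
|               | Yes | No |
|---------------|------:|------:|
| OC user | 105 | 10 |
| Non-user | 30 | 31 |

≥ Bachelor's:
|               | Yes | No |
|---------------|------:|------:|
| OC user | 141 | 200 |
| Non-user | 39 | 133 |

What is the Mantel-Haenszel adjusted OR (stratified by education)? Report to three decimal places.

OR_MH = Σ(aᵢdᵢ/nᵢ) / Σ(bᵢcᵢ/nᵢ), where nᵢ is the stratum total.
Stratum 1 (≤ High school): n = 616; a·d/n = 196·180/616 = 57.2727; b·c/n = 126·114/616 = 23.3182
Stratum 2 (Some college): n = 176; a·d/n = 105·31/176 = 18.4943; b·c/n = 10·30/176 = 1.7045
Stratum 3 (≥ Bachelor's): n = 513; a·d/n = 141·133/513 = 36.5556; b·c/n = 200·39/513 = 15.2047
OR_MH = (57.2727 + 18.4943 + 36.5556) / (23.3182 + 1.7045 + 15.2047) = 112.3226 / 40.2274 = 2.79219

2.792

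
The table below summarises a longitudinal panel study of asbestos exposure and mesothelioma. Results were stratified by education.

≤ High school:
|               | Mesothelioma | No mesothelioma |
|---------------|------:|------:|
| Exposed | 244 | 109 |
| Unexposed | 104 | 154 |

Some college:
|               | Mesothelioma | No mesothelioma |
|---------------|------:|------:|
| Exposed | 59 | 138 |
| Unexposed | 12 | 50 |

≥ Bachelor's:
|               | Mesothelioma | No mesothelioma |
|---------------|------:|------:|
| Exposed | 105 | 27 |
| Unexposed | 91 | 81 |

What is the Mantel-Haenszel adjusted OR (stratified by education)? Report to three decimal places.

OR_MH = Σ(aᵢdᵢ/nᵢ) / Σ(bᵢcᵢ/nᵢ), where nᵢ is the stratum total.
Stratum 1 (≤ High school): n = 611; a·d/n = 244·154/611 = 61.4992; b·c/n = 109·104/611 = 18.5532
Stratum 2 (Some college): n = 259; a·d/n = 59·50/259 = 11.3900; b·c/n = 138·12/259 = 6.3938
Stratum 3 (≥ Bachelor's): n = 304; a·d/n = 105·81/304 = 27.9770; b·c/n = 27·91/304 = 8.0822
OR_MH = (61.4992 + 11.3900 + 27.9770) / (18.5532 + 6.3938 + 8.0822) = 100.8661 / 33.0293 = 3.05384

3.054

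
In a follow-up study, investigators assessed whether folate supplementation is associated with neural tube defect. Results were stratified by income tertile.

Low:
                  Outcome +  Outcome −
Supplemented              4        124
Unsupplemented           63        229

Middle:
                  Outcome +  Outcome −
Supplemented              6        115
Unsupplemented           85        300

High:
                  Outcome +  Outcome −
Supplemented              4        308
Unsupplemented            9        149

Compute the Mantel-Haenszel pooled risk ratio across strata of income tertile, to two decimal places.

0.19

RR_MH = Σ(aᵢ·n₀ᵢ/nᵢ) / Σ(cᵢ·n₁ᵢ/nᵢ), with n₁ᵢ = aᵢ+bᵢ (exposed), n₀ᵢ = cᵢ+dᵢ (unexposed), nᵢ = n₁ᵢ+n₀ᵢ.
Stratum 1 (Low): n₁ = 128, n₀ = 292, n = 420; a·n₀/n = 4·292/420 = 2.7810; c·n₁/n = 63·128/420 = 19.2000
Stratum 2 (Middle): n₁ = 121, n₀ = 385, n = 506; a·n₀/n = 6·385/506 = 4.5652; c·n₁/n = 85·121/506 = 20.3261
Stratum 3 (High): n₁ = 312, n₀ = 158, n = 470; a·n₀/n = 4·158/470 = 1.3447; c·n₁/n = 9·312/470 = 5.9745
RR_MH = (2.7810 + 4.5652 + 1.3447) / (19.2000 + 20.3261 + 5.9745) = 8.6909 / 45.5006 = 0.19101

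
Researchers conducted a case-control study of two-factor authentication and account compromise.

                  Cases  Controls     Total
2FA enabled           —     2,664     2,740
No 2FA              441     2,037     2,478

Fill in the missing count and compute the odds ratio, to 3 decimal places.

The missing cell is in the exposed row: 2740 − 2664 = 76.
So a = 76, b = 2664, c = 441, d = 2037.
OR = (a·d)/(b·c) = (76 × 2037) / (2664 × 441) = 154812 / 1174824 = 0.13177

0.132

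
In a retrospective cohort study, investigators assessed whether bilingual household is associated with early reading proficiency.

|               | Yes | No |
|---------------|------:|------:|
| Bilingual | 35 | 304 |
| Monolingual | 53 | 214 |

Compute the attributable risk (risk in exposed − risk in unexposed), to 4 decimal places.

-0.0953

Cells: a = 35, b = 304, c = 53, d = 214.
Risk in exposed = 35/339 = 0.103245; risk in unexposed = 53/267 = 0.198502.
Risk difference = 0.103245 − 0.198502 = -0.095257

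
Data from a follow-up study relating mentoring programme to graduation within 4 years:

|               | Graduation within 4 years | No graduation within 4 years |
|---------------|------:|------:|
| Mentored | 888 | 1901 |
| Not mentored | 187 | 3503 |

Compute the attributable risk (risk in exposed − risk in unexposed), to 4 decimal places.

Cells: a = 888, b = 1901, c = 187, d = 3503.
Risk in exposed = 888/2789 = 0.318394; risk in unexposed = 187/3690 = 0.050678.
Risk difference = 0.318394 − 0.050678 = 0.267716

0.2677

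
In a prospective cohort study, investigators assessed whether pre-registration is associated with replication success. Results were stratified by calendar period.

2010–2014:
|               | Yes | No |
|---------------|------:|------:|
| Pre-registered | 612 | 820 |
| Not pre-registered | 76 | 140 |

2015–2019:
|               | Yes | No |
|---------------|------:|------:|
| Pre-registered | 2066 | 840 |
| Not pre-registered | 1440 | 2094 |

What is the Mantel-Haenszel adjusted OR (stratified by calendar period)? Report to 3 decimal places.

OR_MH = Σ(aᵢdᵢ/nᵢ) / Σ(bᵢcᵢ/nᵢ), where nᵢ is the stratum total.
Stratum 1 (2010–2014): n = 1648; a·d/n = 612·140/1648 = 51.9903; b·c/n = 820·76/1648 = 37.8155
Stratum 2 (2015–2019): n = 6440; a·d/n = 2066·2094/6440 = 671.7708; b·c/n = 840·1440/6440 = 187.8261
OR_MH = (51.9903 + 671.7708) / (37.8155 + 187.8261) = 723.7611 / 225.6416 = 3.20757

3.208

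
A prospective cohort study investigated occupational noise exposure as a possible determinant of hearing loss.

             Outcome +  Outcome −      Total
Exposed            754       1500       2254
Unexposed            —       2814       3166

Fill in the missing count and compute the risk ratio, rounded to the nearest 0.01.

The missing cell is in the unexposed row: 3166 − 2814 = 352.
So a = 754, b = 1500, c = 352, d = 2814.
RR = [a/(a+b)] / [c/(c+d)] = (754/2254) / (352/3166) = 0.33452/0.11118 = 3.00875

3.01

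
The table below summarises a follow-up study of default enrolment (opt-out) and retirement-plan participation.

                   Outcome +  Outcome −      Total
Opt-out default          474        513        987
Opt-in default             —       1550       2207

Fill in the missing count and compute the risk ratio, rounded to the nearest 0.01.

The missing cell is in the unexposed row: 2207 − 1550 = 657.
So a = 474, b = 513, c = 657, d = 1550.
RR = [a/(a+b)] / [c/(c+d)] = (474/987) / (657/2207) = 0.48024/0.29769 = 1.61324

1.61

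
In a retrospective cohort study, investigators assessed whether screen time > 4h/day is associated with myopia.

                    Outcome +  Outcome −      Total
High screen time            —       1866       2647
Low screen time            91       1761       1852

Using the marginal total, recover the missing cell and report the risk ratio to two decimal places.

The missing cell is in the exposed row: 2647 − 1866 = 781.
So a = 781, b = 1866, c = 91, d = 1761.
RR = [a/(a+b)] / [c/(c+d)] = (781/2647) / (91/1852) = 0.29505/0.04914 = 6.00477

6.00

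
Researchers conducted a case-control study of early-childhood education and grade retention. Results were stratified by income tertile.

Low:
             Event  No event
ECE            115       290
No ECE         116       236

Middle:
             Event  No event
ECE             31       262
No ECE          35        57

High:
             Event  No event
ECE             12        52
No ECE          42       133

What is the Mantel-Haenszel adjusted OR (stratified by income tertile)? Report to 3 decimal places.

OR_MH = Σ(aᵢdᵢ/nᵢ) / Σ(bᵢcᵢ/nᵢ), where nᵢ is the stratum total.
Stratum 1 (Low): n = 757; a·d/n = 115·236/757 = 35.8520; b·c/n = 290·116/757 = 44.4386
Stratum 2 (Middle): n = 385; a·d/n = 31·57/385 = 4.5896; b·c/n = 262·35/385 = 23.8182
Stratum 3 (High): n = 239; a·d/n = 12·133/239 = 6.6778; b·c/n = 52·42/239 = 9.1381
OR_MH = (35.8520 + 4.5896 + 6.6778) / (44.4386 + 23.8182 + 9.1381) = 47.1195 / 77.3948 = 0.60882

0.609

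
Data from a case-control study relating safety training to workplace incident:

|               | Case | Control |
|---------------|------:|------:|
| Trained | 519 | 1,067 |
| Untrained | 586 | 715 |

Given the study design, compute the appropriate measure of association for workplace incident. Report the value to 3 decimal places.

Cells: a = 519, b = 1067, c = 586, d = 715.
This is a case-control study: participants were sampled on outcome status, so risks in the source population cannot be estimated directly — relative risk is not valid here. The odds ratio is the appropriate measure.
OR = (a·d)/(b·c) = (519 × 715) / (1067 × 586) = 371085 / 625262 = 0.59349

0.593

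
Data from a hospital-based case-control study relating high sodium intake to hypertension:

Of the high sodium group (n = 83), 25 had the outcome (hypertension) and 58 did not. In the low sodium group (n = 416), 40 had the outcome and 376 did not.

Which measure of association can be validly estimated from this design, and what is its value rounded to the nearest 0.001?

4.052

From the description: a = 25, b = 58, c = 40, d = 376.
This is a hospital-based case-control study: participants were sampled on outcome status, so risks in the source population cannot be estimated directly — relative risk is not valid here. The odds ratio is the appropriate measure.
OR = (a·d)/(b·c) = (25 × 376) / (58 × 40) = 9400 / 2320 = 4.05172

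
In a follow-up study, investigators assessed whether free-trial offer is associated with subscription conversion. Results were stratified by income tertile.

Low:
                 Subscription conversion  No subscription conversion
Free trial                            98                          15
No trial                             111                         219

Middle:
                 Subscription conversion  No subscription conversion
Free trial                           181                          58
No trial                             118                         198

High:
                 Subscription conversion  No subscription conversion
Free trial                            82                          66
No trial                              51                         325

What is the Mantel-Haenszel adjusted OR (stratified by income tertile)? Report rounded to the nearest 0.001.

7.279

OR_MH = Σ(aᵢdᵢ/nᵢ) / Σ(bᵢcᵢ/nᵢ), where nᵢ is the stratum total.
Stratum 1 (Low): n = 443; a·d/n = 98·219/443 = 48.4470; b·c/n = 15·111/443 = 3.7585
Stratum 2 (Middle): n = 555; a·d/n = 181·198/555 = 64.5730; b·c/n = 58·118/555 = 12.3315
Stratum 3 (High): n = 524; a·d/n = 82·325/524 = 50.8588; b·c/n = 66·51/524 = 6.4237
OR_MH = (48.4470 + 64.5730 + 50.8588) / (3.7585 + 12.3315 + 6.4237) = 163.8787 / 22.5137 = 7.27908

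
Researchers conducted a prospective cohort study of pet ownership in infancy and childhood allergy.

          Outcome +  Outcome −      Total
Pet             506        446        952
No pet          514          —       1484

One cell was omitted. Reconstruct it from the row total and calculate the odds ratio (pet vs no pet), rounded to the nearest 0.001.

2.141

The missing cell is in the unexposed row: 1484 − 514 = 970.
So a = 506, b = 446, c = 514, d = 970.
OR = (a·d)/(b·c) = (506 × 970) / (446 × 514) = 490820 / 229244 = 2.14104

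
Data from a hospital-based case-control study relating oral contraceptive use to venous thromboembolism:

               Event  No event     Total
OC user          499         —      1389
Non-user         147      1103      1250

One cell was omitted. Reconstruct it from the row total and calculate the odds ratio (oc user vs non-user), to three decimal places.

4.207

The missing cell is in the exposed row: 1389 − 499 = 890.
So a = 499, b = 890, c = 147, d = 1103.
OR = (a·d)/(b·c) = (499 × 1103) / (890 × 147) = 550397 / 130830 = 4.20696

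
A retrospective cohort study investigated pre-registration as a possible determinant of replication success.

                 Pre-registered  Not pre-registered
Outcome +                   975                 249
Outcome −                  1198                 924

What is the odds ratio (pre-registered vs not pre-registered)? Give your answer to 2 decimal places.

3.02

Reading the table with exposure as columns: a = 975 (Pre-registered, case), b = 1198 (Pre-registered, non-case), c = 249 (Not pre-registered, case), d = 924.
OR = (a·d)/(b·c) = (975 × 924) / (1198 × 249) = 900900 / 298302 = 3.02009
The odds of replication success are about 3.02 times as high in the pre-registered group.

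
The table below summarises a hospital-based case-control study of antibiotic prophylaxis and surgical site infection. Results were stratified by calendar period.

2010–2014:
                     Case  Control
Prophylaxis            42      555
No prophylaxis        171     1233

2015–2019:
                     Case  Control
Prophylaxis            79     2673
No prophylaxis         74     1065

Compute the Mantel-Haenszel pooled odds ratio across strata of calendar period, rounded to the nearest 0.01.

OR_MH = Σ(aᵢdᵢ/nᵢ) / Σ(bᵢcᵢ/nᵢ), where nᵢ is the stratum total.
Stratum 1 (2010–2014): n = 2001; a·d/n = 42·1233/2001 = 25.8801; b·c/n = 555·171/2001 = 47.4288
Stratum 2 (2015–2019): n = 3891; a·d/n = 79·1065/3891 = 21.6230; b·c/n = 2673·74/3891 = 50.8358
OR_MH = (25.8801 + 21.6230) / (47.4288 + 50.8358) = 47.5030 / 98.2646 = 0.48342

0.48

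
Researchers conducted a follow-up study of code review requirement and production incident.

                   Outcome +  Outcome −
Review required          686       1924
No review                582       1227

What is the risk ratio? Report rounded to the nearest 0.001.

Cells: a = 686, b = 1924, c = 582, d = 1227.
Risk in exposed = 686/2610 = 0.26284; risk in unexposed = 582/1809 = 0.32172.
RR = 0.26284 / 0.32172 = 0.81696
The risk is 18% lower among the exposed than among the unexposed.

0.817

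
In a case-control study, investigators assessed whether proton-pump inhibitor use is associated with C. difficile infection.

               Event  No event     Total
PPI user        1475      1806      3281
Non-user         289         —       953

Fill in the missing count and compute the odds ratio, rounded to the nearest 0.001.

1.876

The missing cell is in the unexposed row: 953 − 289 = 664.
So a = 1475, b = 1806, c = 289, d = 664.
OR = (a·d)/(b·c) = (1475 × 664) / (1806 × 289) = 979400 / 521934 = 1.87648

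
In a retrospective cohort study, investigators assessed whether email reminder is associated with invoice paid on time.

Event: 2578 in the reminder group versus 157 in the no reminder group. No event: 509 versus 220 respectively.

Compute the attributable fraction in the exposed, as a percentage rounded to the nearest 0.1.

50.1

From the description: a = 2578, b = 509, c = 157, d = 220.
Risk in exposed = 2578/3087 = 0.83511; risk in unexposed = 157/377 = 0.41645.
RR = 0.83511/0.41645 = 2.00534
AR% = (RR − 1)/RR × 100 = (2.00534 − 1)/2.00534 × 100 = 50.1331%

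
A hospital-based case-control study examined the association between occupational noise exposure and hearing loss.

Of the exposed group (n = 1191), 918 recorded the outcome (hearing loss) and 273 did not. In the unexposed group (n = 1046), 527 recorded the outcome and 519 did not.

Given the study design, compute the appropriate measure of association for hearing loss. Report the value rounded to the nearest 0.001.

From the description: a = 918, b = 273, c = 527, d = 519.
This is a hospital-based case-control study: participants were sampled on outcome status, so risks in the source population cannot be estimated directly — relative risk is not valid here. The odds ratio is the appropriate measure.
OR = (a·d)/(b·c) = (918 × 519) / (273 × 527) = 476442 / 143871 = 3.31159

3.312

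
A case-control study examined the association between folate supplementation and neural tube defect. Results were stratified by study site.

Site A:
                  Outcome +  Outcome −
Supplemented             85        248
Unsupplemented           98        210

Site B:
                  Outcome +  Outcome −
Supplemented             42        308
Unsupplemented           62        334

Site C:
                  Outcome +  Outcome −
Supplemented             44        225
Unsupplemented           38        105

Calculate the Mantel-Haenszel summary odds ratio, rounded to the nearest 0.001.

OR_MH = Σ(aᵢdᵢ/nᵢ) / Σ(bᵢcᵢ/nᵢ), where nᵢ is the stratum total.
Stratum 1 (Site A): n = 641; a·d/n = 85·210/641 = 27.8471; b·c/n = 248·98/641 = 37.9158
Stratum 2 (Site B): n = 746; a·d/n = 42·334/746 = 18.8043; b·c/n = 308·62/746 = 25.5979
Stratum 3 (Site C): n = 412; a·d/n = 44·105/412 = 11.2136; b·c/n = 225·38/412 = 20.7524
OR_MH = (27.8471 + 18.8043 + 11.2136) / (37.9158 + 25.5979 + 20.7524) = 57.8650 / 84.2660 = 0.68669

0.687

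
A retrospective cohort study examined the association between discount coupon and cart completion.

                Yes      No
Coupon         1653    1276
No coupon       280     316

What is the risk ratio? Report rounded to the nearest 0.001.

Cells: a = 1653, b = 1276, c = 280, d = 316.
Risk in exposed = 1653/2929 = 0.56436; risk in unexposed = 280/596 = 0.46980.
RR = 0.56436 / 0.46980 = 1.20127
The risk among the exposed is 1.20 times that among the unexposed.

1.201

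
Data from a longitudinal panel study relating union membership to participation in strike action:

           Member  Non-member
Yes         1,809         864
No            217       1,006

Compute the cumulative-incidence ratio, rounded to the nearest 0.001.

1.933

Reading the table with exposure as columns: a = 1809 (Member, case), b = 217 (Member, non-case), c = 864 (Non-member, case), d = 1006.
Risk in exposed = 1809/2026 = 0.89289; risk in unexposed = 864/1870 = 0.46203.
RR = 0.89289 / 0.46203 = 1.93253
The risk among the exposed is 1.93 times that among the unexposed.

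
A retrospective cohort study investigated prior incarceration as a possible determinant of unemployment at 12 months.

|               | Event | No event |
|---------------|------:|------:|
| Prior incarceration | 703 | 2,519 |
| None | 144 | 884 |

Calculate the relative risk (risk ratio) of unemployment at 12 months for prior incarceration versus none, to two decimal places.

1.56

Cells: a = 703, b = 2519, c = 144, d = 884.
Risk in exposed = 703/3222 = 0.21819; risk in unexposed = 144/1028 = 0.14008.
RR = 0.21819 / 0.14008 = 1.55762
The risk among the exposed is 1.56 times that among the unexposed.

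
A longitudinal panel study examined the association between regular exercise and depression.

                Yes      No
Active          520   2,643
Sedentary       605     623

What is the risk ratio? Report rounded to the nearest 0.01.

Cells: a = 520, b = 2643, c = 605, d = 623.
Risk in exposed = 520/3163 = 0.16440; risk in unexposed = 605/1228 = 0.49267.
RR = 0.16440 / 0.49267 = 0.33369
The risk is 67% lower among the exposed than among the unexposed.

0.33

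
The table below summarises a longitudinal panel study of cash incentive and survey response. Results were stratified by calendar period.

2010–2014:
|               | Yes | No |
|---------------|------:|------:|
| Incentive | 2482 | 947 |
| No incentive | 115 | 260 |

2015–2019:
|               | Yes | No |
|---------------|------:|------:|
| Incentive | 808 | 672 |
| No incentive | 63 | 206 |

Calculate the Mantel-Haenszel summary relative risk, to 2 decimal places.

RR_MH = Σ(aᵢ·n₀ᵢ/nᵢ) / Σ(cᵢ·n₁ᵢ/nᵢ), with n₁ᵢ = aᵢ+bᵢ (exposed), n₀ᵢ = cᵢ+dᵢ (unexposed), nᵢ = n₁ᵢ+n₀ᵢ.
Stratum 1 (2010–2014): n₁ = 3429, n₀ = 375, n = 3804; a·n₀/n = 2482·375/3804 = 244.6767; c·n₁/n = 115·3429/3804 = 103.6632
Stratum 2 (2015–2019): n₁ = 1480, n₀ = 269, n = 1749; a·n₀/n = 808·269/1749 = 124.2722; c·n₁/n = 63·1480/1749 = 53.3105
RR_MH = (244.6767 + 124.2722) / (103.6632 + 53.3105) = 368.9488 / 156.9737 = 2.35039

2.35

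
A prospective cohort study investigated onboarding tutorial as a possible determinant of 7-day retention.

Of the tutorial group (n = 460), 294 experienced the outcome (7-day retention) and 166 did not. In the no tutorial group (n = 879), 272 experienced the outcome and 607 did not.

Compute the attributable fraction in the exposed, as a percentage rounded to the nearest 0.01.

From the description: a = 294, b = 166, c = 272, d = 607.
Risk in exposed = 294/460 = 0.63913; risk in unexposed = 272/879 = 0.30944.
RR = 0.63913/0.30944 = 2.06543
AR% = (RR − 1)/RR × 100 = (2.06543 − 1)/2.06543 × 100 = 51.5838%

51.58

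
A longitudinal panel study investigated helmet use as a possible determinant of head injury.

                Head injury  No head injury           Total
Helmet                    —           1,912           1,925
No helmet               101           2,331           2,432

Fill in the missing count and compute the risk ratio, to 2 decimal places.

0.16

The missing cell is in the exposed row: 1925 − 1912 = 13.
So a = 13, b = 1912, c = 101, d = 2331.
RR = [a/(a+b)] / [c/(c+d)] = (13/1925) / (101/2432) = 0.00675/0.04153 = 0.16261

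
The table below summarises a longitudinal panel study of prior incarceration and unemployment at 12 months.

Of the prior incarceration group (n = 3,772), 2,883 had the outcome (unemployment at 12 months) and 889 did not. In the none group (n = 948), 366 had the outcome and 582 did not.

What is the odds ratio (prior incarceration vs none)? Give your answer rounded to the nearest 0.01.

5.16

From the description: a = 2883, b = 889, c = 366, d = 582.
OR = (a·d)/(b·c) = (2883 × 582) / (889 × 366) = 1677906 / 325374 = 5.15685
The odds of unemployment at 12 months are about 5.16 times as high in the prior incarceration group.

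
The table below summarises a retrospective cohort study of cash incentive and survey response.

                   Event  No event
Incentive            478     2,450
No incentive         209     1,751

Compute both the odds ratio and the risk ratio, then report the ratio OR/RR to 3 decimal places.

1.068

Cells: a = 478, b = 2450, c = 209, d = 1751.
OR = (478·1751)/(2450·209) = 836978/512050 = 1.63456
Risk in exposed = 478/2928 = 0.16325; risk in unexposed = 209/1960 = 0.10663; RR = 1.53097
OR/RR = 1.63456 / 1.53097 = 1.06767
The outcome is not rare, so the OR lies further from 1 than the RR.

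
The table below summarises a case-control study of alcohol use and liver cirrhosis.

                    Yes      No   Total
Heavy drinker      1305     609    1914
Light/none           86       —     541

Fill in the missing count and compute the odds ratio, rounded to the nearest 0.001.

The missing cell is in the unexposed row: 541 − 86 = 455.
So a = 1305, b = 609, c = 86, d = 455.
OR = (a·d)/(b·c) = (1305 × 455) / (609 × 86) = 593775 / 52374 = 11.33721

11.337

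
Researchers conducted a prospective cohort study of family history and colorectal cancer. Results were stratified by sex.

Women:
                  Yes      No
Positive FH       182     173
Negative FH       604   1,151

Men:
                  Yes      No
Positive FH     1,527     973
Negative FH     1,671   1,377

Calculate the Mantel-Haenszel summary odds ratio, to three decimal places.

OR_MH = Σ(aᵢdᵢ/nᵢ) / Σ(bᵢcᵢ/nᵢ), where nᵢ is the stratum total.
Stratum 1 (Women): n = 2110; a·d/n = 182·1151/2110 = 99.2806; b·c/n = 173·604/2110 = 49.5223
Stratum 2 (Men): n = 5548; a·d/n = 1527·1377/5548 = 378.9977; b·c/n = 973·1671/5548 = 293.0575
OR_MH = (99.2806 + 378.9977) / (49.5223 + 293.0575) = 478.2782 / 342.5798 = 1.39611

1.396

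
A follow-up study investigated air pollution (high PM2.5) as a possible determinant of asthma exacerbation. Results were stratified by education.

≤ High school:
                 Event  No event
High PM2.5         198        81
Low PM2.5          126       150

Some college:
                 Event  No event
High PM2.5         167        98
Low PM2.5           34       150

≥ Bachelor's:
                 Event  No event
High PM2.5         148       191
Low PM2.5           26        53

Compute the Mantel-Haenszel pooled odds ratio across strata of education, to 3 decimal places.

OR_MH = Σ(aᵢdᵢ/nᵢ) / Σ(bᵢcᵢ/nᵢ), where nᵢ is the stratum total.
Stratum 1 (≤ High school): n = 555; a·d/n = 198·150/555 = 53.5135; b·c/n = 81·126/555 = 18.3892
Stratum 2 (Some college): n = 449; a·d/n = 167·150/449 = 55.7906; b·c/n = 98·34/449 = 7.4209
Stratum 3 (≥ Bachelor's): n = 418; a·d/n = 148·53/418 = 18.7656; b·c/n = 191·26/418 = 11.8804
OR_MH = (53.5135 + 55.7906 + 18.7656) / (18.3892 + 7.4209 + 11.8804) = 128.0697 / 37.6905 = 3.39793

3.398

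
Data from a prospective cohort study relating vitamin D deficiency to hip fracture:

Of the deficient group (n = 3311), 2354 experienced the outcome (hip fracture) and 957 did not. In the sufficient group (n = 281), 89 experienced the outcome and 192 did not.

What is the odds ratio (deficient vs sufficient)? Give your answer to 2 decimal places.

From the description: a = 2354, b = 957, c = 89, d = 192.
OR = (a·d)/(b·c) = (2354 × 192) / (957 × 89) = 451968 / 85173 = 5.30647
The odds of hip fracture are about 5.31 times as high in the deficient group.

5.31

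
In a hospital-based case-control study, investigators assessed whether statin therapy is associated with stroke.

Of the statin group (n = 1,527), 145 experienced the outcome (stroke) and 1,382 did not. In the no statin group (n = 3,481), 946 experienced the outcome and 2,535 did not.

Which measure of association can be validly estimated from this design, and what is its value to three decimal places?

From the description: a = 145, b = 1382, c = 946, d = 2535.
This is a hospital-based case-control study: participants were sampled on outcome status, so risks in the source population cannot be estimated directly — relative risk is not valid here. The odds ratio is the appropriate measure.
OR = (a·d)/(b·c) = (145 × 2535) / (1382 × 946) = 367575 / 1307372 = 0.28116

0.281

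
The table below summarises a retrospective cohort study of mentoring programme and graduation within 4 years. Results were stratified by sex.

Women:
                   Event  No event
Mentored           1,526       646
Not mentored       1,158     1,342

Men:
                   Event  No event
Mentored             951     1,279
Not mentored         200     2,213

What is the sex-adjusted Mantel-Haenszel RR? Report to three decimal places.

RR_MH = Σ(aᵢ·n₀ᵢ/nᵢ) / Σ(cᵢ·n₁ᵢ/nᵢ), with n₁ᵢ = aᵢ+bᵢ (exposed), n₀ᵢ = cᵢ+dᵢ (unexposed), nᵢ = n₁ᵢ+n₀ᵢ.
Stratum 1 (Women): n₁ = 2172, n₀ = 2500, n = 4672; a·n₀/n = 1526·2500/4672 = 816.5668; c·n₁/n = 1158·2172/4672 = 538.3510
Stratum 2 (Men): n₁ = 2230, n₀ = 2413, n = 4643; a·n₀/n = 951·2413/4643 = 494.2414; c·n₁/n = 200·2230/4643 = 96.0586
RR_MH = (816.5668 + 494.2414) / (538.3510 + 96.0586) = 1310.8082 / 634.4096 = 2.06619

2.066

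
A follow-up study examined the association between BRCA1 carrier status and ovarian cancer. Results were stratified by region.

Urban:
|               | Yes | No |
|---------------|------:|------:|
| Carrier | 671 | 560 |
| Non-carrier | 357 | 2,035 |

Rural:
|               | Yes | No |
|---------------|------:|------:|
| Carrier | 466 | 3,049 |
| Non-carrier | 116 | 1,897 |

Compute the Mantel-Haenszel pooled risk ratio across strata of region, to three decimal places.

3.141

RR_MH = Σ(aᵢ·n₀ᵢ/nᵢ) / Σ(cᵢ·n₁ᵢ/nᵢ), with n₁ᵢ = aᵢ+bᵢ (exposed), n₀ᵢ = cᵢ+dᵢ (unexposed), nᵢ = n₁ᵢ+n₀ᵢ.
Stratum 1 (Urban): n₁ = 1231, n₀ = 2392, n = 3623; a·n₀/n = 671·2392/3623 = 443.0119; c·n₁/n = 357·1231/3623 = 121.2992
Stratum 2 (Rural): n₁ = 3515, n₀ = 2013, n = 5528; a·n₀/n = 466·2013/5528 = 169.6921; c·n₁/n = 116·3515/5528 = 73.7590
RR_MH = (443.0119 + 169.6921) / (121.2992 + 73.7590) = 612.7040 / 195.0582 = 3.14113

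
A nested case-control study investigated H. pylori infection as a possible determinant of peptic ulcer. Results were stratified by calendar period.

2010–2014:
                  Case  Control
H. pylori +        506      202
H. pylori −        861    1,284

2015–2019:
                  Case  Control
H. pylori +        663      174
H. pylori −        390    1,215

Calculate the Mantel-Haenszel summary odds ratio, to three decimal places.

OR_MH = Σ(aᵢdᵢ/nᵢ) / Σ(bᵢcᵢ/nᵢ), where nᵢ is the stratum total.
Stratum 1 (2010–2014): n = 2853; a·d/n = 506·1284/2853 = 227.7266; b·c/n = 202·861/2853 = 60.9611
Stratum 2 (2015–2019): n = 2442; a·d/n = 663·1215/2442 = 329.8710; b·c/n = 174·390/2442 = 27.7887
OR_MH = (227.7266 + 329.8710) / (60.9611 + 27.7887) = 557.5976 / 88.7498 = 6.28280

6.283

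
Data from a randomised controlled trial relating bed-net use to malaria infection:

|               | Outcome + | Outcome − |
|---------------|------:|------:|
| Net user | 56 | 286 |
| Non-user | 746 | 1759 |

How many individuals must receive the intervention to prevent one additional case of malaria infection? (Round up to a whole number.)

Risk in treated group = 56/342 = 0.16374; risk in control = 746/2505 = 0.29780.
Absolute risk reduction = 0.29780 − 0.16374 = 0.13406
NNT = 1 / ARR = 1 / 0.13406 = 7.459 → round up → 8

8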